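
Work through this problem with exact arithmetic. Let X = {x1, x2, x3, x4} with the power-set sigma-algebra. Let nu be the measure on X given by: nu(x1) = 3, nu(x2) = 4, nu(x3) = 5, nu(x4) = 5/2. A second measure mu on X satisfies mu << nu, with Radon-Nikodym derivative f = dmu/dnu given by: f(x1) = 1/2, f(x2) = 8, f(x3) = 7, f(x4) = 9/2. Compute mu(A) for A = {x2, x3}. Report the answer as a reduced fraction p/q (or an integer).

By the defining property of the Radon-Nikodym derivative, for every measurable set A,
  mu(A) = integral_A f dnu.
Since nu is a discrete measure concentrated on the atoms of X, the integral over A reduces to the sum
  mu(A) = sum_{x in A} f(x) * nu({x}).
Computing each term:
  x2: f(x2) * nu(x2) = 8 * 4 = 32.
  x3: f(x3) * nu(x3) = 7 * 5 = 35.
Summing: mu(A) = 32 + 35 = 67.

67


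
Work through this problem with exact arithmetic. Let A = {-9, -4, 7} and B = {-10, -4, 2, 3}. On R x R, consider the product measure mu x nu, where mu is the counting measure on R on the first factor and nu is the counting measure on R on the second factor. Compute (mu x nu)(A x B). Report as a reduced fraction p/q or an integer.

For a measurable rectangle A x B, the product measure satisfies
  (mu x nu)(A x B) = mu(A) * nu(B).
  mu(A) = 3.
  nu(B) = 4.
  (mu x nu)(A x B) = 3 * 4 = 12.

12


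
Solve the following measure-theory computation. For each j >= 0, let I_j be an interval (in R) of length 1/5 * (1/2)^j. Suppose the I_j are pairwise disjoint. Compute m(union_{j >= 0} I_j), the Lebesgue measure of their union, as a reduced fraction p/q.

By countable additivity of the Lebesgue measure on pairwise disjoint measurable sets,
  m(union_{j >= 0} I_j) = sum_{j >= 0} m(I_j) = sum_{j >= 0} a * r^j,
  with a = 1/5 and r = 1/2.
Since 0 < r = 1/2 < 1, the geometric series converges:
  sum_{j >= 0} a * r^j = a / (1 - r).
  = 1/5 / (1 - 1/2)
  = 1/5 / (1/2)
  = 2/5.

2/5


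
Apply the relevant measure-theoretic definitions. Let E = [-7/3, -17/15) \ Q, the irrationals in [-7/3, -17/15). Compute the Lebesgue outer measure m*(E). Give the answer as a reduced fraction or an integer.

The interval I = [-7/3, -17/15) has m(I) = -17/15 - (-7/3) = 6/5 (endpoints are measure-zero, so open/closed/half-open agree). Write I = (I cap Q) u (I \ Q). The rationals in I are countable, so m*(I cap Q) = 0 (cover each rational by intervals whose total length is arbitrarily small). By countable subadditivity m*(I) <= m*(I cap Q) + m*(I \ Q), hence m*(I \ Q) >= m(I) = 6/5. The reverse inequality m*(I \ Q) <= m*(I) = 6/5 is trivial since (I \ Q) is a subset of I. Therefore m*(I \ Q) = 6/5.

6/5


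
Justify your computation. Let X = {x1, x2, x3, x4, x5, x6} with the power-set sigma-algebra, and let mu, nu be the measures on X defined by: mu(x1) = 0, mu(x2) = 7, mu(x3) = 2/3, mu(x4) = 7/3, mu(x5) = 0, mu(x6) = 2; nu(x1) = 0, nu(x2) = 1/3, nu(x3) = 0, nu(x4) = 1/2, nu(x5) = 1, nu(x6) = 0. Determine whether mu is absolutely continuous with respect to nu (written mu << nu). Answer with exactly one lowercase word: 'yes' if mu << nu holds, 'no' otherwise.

mu << nu means: every nu-null measurable set is also mu-null; equivalently, for every atom x, if nu({x}) = 0 then mu({x}) = 0.
Checking each atom:
  x1: nu = 0, mu = 0 -> consistent with mu << nu.
  x2: nu = 1/3 > 0 -> no constraint.
  x3: nu = 0, mu = 2/3 > 0 -> violates mu << nu.
  x4: nu = 1/2 > 0 -> no constraint.
  x5: nu = 1 > 0 -> no constraint.
  x6: nu = 0, mu = 2 > 0 -> violates mu << nu.
The atom(s) x3, x6 violate the condition (nu = 0 but mu > 0). Therefore mu is NOT absolutely continuous w.r.t. nu.

no


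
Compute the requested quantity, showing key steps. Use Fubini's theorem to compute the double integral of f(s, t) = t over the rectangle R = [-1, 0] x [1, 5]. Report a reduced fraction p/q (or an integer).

f(s, t) is a tensor product of a function of s and a function of t, and both factors are bounded continuous (hence Lebesgue integrable) on the rectangle, so Fubini's theorem applies:
  integral_R f d(m x m) = (integral_a1^b1 1 ds) * (integral_a2^b2 t dt).
Inner integral in s: integral_{-1}^{0} 1 ds = (0^1 - (-1)^1)/1
  = 1.
Inner integral in t: integral_{1}^{5} t dt = (5^2 - 1^2)/2
  = 12.
Product: (1) * (12) = 12.

12


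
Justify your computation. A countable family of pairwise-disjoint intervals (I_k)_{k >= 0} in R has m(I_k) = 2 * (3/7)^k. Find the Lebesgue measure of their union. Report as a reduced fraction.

By countable additivity of the Lebesgue measure on pairwise disjoint measurable sets,
  m(union_{k >= 0} I_k) = sum_{k >= 0} m(I_k) = sum_{k >= 0} a * r^k,
  with a = 2 and r = 3/7.
Since 0 < r = 3/7 < 1, the geometric series converges:
  sum_{k >= 0} a * r^k = a / (1 - r).
  = 2 / (1 - 3/7)
  = 2 / (4/7)
  = 7/2.

7/2


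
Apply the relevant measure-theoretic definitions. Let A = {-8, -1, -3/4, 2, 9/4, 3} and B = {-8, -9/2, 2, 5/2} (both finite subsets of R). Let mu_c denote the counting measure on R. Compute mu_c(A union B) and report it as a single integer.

Counting measure on a finite set equals cardinality. By inclusion-exclusion, |A union B| = |A| + |B| - |A cap B|.
|A| = 6, |B| = 4, |A cap B| = 2.
So mu_c(A union B) = 6 + 4 - 2 = 8.

8


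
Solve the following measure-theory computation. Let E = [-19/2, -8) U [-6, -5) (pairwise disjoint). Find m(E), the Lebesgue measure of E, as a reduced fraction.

For pairwise disjoint intervals, m(union_i I_i) = sum_i m(I_i),
and m is invariant under swapping open/closed endpoints (single points have measure 0).
So m(E) = sum_i (b_i - a_i).
  I_1 has length -8 - (-19/2) = 3/2.
  I_2 has length -5 - (-6) = 1.
Summing:
  m(E) = 3/2 + 1 = 5/2.

5/2


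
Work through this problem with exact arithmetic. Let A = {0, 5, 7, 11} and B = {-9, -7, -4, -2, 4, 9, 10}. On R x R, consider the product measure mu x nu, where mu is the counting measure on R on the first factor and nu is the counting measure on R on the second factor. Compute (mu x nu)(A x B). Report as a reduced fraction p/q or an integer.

For a measurable rectangle A x B, the product measure satisfies
  (mu x nu)(A x B) = mu(A) * nu(B).
  mu(A) = 4.
  nu(B) = 7.
  (mu x nu)(A x B) = 4 * 7 = 28.

28


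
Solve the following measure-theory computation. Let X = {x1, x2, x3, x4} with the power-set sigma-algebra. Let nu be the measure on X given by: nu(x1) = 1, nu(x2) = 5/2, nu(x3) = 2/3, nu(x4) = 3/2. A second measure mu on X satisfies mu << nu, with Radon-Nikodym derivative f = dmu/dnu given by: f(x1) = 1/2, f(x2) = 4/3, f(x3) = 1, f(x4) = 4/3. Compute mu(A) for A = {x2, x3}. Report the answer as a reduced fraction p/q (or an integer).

By the defining property of the Radon-Nikodym derivative, for every measurable set A,
  mu(A) = integral_A f dnu.
Since nu is a discrete measure concentrated on the atoms of X, the integral over A reduces to the sum
  mu(A) = sum_{x in A} f(x) * nu({x}).
Computing each term:
  x2: f(x2) * nu(x2) = 4/3 * 5/2 = 10/3.
  x3: f(x3) * nu(x3) = 1 * 2/3 = 2/3.
Summing: mu(A) = 10/3 + 2/3 = 4.

4


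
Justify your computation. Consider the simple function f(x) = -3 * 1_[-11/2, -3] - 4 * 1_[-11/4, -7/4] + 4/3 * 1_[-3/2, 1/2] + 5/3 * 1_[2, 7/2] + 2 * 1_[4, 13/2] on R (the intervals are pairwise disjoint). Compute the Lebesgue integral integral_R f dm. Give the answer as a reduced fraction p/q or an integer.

For a simple function f = sum_i c_i * 1_{A_i} with disjoint A_i,
  integral f dm = sum_i c_i * m(A_i).
Lengths of the A_i:
  m(A_1) = -3 - (-11/2) = 5/2.
  m(A_2) = -7/4 - (-11/4) = 1.
  m(A_3) = 1/2 - (-3/2) = 2.
  m(A_4) = 7/2 - 2 = 3/2.
  m(A_5) = 13/2 - 4 = 5/2.
Contributions c_i * m(A_i):
  (-3) * (5/2) = -15/2.
  (-4) * (1) = -4.
  (4/3) * (2) = 8/3.
  (5/3) * (3/2) = 5/2.
  (2) * (5/2) = 5.
Total: -15/2 - 4 + 8/3 + 5/2 + 5 = -4/3.

-4/3


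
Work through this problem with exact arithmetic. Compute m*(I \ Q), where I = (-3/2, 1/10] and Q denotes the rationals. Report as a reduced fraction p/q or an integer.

The interval I = (-3/2, 1/10] has m(I) = 1/10 - (-3/2) = 8/5 (endpoints are measure-zero, so open/closed/half-open agree). Write I = (I cap Q) u (I \ Q). The rationals in I are countable, so m*(I cap Q) = 0 (cover each rational by intervals whose total length is arbitrarily small). By countable subadditivity m*(I) <= m*(I cap Q) + m*(I \ Q), hence m*(I \ Q) >= m(I) = 8/5. The reverse inequality m*(I \ Q) <= m*(I) = 8/5 is trivial since (I \ Q) is a subset of I. Therefore m*(I \ Q) = 8/5.

8/5


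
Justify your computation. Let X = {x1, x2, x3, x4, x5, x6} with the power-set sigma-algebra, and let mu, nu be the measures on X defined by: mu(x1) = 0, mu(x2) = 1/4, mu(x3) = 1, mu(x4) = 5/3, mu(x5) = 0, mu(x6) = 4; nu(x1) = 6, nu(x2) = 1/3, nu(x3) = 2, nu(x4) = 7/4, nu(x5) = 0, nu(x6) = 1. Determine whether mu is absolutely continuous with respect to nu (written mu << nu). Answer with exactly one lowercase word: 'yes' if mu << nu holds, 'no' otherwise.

mu << nu means: every nu-null measurable set is also mu-null; equivalently, for every atom x, if nu({x}) = 0 then mu({x}) = 0.
Checking each atom:
  x1: nu = 6 > 0 -> no constraint.
  x2: nu = 1/3 > 0 -> no constraint.
  x3: nu = 2 > 0 -> no constraint.
  x4: nu = 7/4 > 0 -> no constraint.
  x5: nu = 0, mu = 0 -> consistent with mu << nu.
  x6: nu = 1 > 0 -> no constraint.
No atom violates the condition. Therefore mu << nu.

yes


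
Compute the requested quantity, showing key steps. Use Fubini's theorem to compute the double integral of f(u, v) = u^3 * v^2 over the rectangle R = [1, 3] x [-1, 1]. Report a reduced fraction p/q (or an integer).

f(u, v) is a tensor product of a function of u and a function of v, and both factors are bounded continuous (hence Lebesgue integrable) on the rectangle, so Fubini's theorem applies:
  integral_R f d(m x m) = (integral_a1^b1 u^3 du) * (integral_a2^b2 v^2 dv).
Inner integral in u: integral_{1}^{3} u^3 du = (3^4 - 1^4)/4
  = 20.
Inner integral in v: integral_{-1}^{1} v^2 dv = (1^3 - (-1)^3)/3
  = 2/3.
Product: (20) * (2/3) = 40/3.

40/3


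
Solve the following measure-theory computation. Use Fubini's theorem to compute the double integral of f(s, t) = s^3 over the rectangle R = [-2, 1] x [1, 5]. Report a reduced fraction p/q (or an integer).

f(s, t) is a tensor product of a function of s and a function of t, and both factors are bounded continuous (hence Lebesgue integrable) on the rectangle, so Fubini's theorem applies:
  integral_R f d(m x m) = (integral_a1^b1 s^3 ds) * (integral_a2^b2 1 dt).
Inner integral in s: integral_{-2}^{1} s^3 ds = (1^4 - (-2)^4)/4
  = -15/4.
Inner integral in t: integral_{1}^{5} 1 dt = (5^1 - 1^1)/1
  = 4.
Product: (-15/4) * (4) = -15.

-15


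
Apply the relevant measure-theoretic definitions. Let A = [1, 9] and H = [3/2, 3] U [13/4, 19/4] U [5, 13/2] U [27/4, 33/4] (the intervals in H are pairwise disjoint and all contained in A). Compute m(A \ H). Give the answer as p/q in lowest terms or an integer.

The ambient interval has length m(A) = 9 - 1 = 8.
Since the holes are disjoint and sit inside A, by finite additivity
  m(H) = sum_i (b_i - a_i), and m(A \ H) = m(A) - m(H).
Computing the hole measures:
  m(H_1) = 3 - 3/2 = 3/2.
  m(H_2) = 19/4 - 13/4 = 3/2.
  m(H_3) = 13/2 - 5 = 3/2.
  m(H_4) = 33/4 - 27/4 = 3/2.
Summed: m(H) = 3/2 + 3/2 + 3/2 + 3/2 = 6.
So m(A \ H) = 8 - 6 = 2.

2


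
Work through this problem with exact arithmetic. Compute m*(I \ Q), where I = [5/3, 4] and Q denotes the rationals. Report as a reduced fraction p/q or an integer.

The interval I = [5/3, 4] has m(I) = 4 - 5/3 = 7/3 (endpoints are measure-zero, so open/closed/half-open agree). Write I = (I cap Q) u (I \ Q). The rationals in I are countable, so m*(I cap Q) = 0 (cover each rational by intervals whose total length is arbitrarily small). By countable subadditivity m*(I) <= m*(I cap Q) + m*(I \ Q), hence m*(I \ Q) >= m(I) = 7/3. The reverse inequality m*(I \ Q) <= m*(I) = 7/3 is trivial since (I \ Q) is a subset of I. Therefore m*(I \ Q) = 7/3.

7/3


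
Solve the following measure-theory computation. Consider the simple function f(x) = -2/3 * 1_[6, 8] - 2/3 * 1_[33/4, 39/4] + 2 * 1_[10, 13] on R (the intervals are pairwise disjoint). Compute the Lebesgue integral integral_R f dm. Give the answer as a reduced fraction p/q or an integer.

For a simple function f = sum_i c_i * 1_{A_i} with disjoint A_i,
  integral f dm = sum_i c_i * m(A_i).
Lengths of the A_i:
  m(A_1) = 8 - 6 = 2.
  m(A_2) = 39/4 - 33/4 = 3/2.
  m(A_3) = 13 - 10 = 3.
Contributions c_i * m(A_i):
  (-2/3) * (2) = -4/3.
  (-2/3) * (3/2) = -1.
  (2) * (3) = 6.
Total: -4/3 - 1 + 6 = 11/3.

11/3


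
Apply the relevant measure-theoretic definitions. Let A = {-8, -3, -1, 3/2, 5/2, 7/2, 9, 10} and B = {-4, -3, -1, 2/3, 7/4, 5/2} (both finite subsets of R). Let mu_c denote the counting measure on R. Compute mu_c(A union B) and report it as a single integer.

Counting measure on a finite set equals cardinality. By inclusion-exclusion, |A union B| = |A| + |B| - |A cap B|.
|A| = 8, |B| = 6, |A cap B| = 3.
So mu_c(A union B) = 8 + 6 - 3 = 11.

11


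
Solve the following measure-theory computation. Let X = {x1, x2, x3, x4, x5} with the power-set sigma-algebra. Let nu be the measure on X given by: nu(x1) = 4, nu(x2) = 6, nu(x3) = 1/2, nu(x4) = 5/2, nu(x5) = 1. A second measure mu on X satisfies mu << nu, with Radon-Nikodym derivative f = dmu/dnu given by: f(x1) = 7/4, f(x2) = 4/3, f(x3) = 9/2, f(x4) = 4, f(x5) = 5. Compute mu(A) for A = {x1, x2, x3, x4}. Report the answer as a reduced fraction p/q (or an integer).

By the defining property of the Radon-Nikodym derivative, for every measurable set A,
  mu(A) = integral_A f dnu.
Since nu is a discrete measure concentrated on the atoms of X, the integral over A reduces to the sum
  mu(A) = sum_{x in A} f(x) * nu({x}).
Computing each term:
  x1: f(x1) * nu(x1) = 7/4 * 4 = 7.
  x2: f(x2) * nu(x2) = 4/3 * 6 = 8.
  x3: f(x3) * nu(x3) = 9/2 * 1/2 = 9/4.
  x4: f(x4) * nu(x4) = 4 * 5/2 = 10.
Summing: mu(A) = 7 + 8 + 9/4 + 10 = 109/4.

109/4


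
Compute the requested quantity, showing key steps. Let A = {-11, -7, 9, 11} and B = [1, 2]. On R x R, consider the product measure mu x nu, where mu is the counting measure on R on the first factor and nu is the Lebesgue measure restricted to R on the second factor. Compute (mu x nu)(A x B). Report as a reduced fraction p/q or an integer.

For a measurable rectangle A x B, the product measure satisfies
  (mu x nu)(A x B) = mu(A) * nu(B).
  mu(A) = 4.
  nu(B) = 1.
  (mu x nu)(A x B) = 4 * 1 = 4.

4


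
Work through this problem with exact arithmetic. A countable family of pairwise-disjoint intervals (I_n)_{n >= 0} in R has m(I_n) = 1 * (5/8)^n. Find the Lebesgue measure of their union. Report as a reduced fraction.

By countable additivity of the Lebesgue measure on pairwise disjoint measurable sets,
  m(union_{n >= 0} I_n) = sum_{n >= 0} m(I_n) = sum_{n >= 0} a * r^n,
  with a = 1 and r = 5/8.
Since 0 < r = 5/8 < 1, the geometric series converges:
  sum_{n >= 0} a * r^n = a / (1 - r).
  = 1 / (1 - 5/8)
  = 1 / (3/8)
  = 8/3.

8/3


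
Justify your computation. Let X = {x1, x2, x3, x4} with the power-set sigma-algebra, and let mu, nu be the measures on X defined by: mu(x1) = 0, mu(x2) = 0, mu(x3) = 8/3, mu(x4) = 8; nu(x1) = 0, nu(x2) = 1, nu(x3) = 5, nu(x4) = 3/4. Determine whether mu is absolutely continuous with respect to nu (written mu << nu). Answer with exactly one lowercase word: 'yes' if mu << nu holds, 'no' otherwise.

mu << nu means: every nu-null measurable set is also mu-null; equivalently, for every atom x, if nu({x}) = 0 then mu({x}) = 0.
Checking each atom:
  x1: nu = 0, mu = 0 -> consistent with mu << nu.
  x2: nu = 1 > 0 -> no constraint.
  x3: nu = 5 > 0 -> no constraint.
  x4: nu = 3/4 > 0 -> no constraint.
No atom violates the condition. Therefore mu << nu.

yes


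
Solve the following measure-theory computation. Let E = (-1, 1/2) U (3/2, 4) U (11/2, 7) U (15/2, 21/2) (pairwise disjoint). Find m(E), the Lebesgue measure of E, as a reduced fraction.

For pairwise disjoint intervals, m(union_i I_i) = sum_i m(I_i),
and m is invariant under swapping open/closed endpoints (single points have measure 0).
So m(E) = sum_i (b_i - a_i).
  I_1 has length 1/2 - (-1) = 3/2.
  I_2 has length 4 - 3/2 = 5/2.
  I_3 has length 7 - 11/2 = 3/2.
  I_4 has length 21/2 - 15/2 = 3.
Summing:
  m(E) = 3/2 + 5/2 + 3/2 + 3 = 17/2.

17/2


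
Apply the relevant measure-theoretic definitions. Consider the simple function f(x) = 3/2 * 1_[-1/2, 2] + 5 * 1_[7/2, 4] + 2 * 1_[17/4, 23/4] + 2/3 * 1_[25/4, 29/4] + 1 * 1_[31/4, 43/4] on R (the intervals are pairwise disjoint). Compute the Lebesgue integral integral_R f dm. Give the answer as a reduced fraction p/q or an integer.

For a simple function f = sum_i c_i * 1_{A_i} with disjoint A_i,
  integral f dm = sum_i c_i * m(A_i).
Lengths of the A_i:
  m(A_1) = 2 - (-1/2) = 5/2.
  m(A_2) = 4 - 7/2 = 1/2.
  m(A_3) = 23/4 - 17/4 = 3/2.
  m(A_4) = 29/4 - 25/4 = 1.
  m(A_5) = 43/4 - 31/4 = 3.
Contributions c_i * m(A_i):
  (3/2) * (5/2) = 15/4.
  (5) * (1/2) = 5/2.
  (2) * (3/2) = 3.
  (2/3) * (1) = 2/3.
  (1) * (3) = 3.
Total: 15/4 + 5/2 + 3 + 2/3 + 3 = 155/12.

155/12


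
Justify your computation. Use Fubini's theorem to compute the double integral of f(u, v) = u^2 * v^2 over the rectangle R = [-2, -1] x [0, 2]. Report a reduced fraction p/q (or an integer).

f(u, v) is a tensor product of a function of u and a function of v, and both factors are bounded continuous (hence Lebesgue integrable) on the rectangle, so Fubini's theorem applies:
  integral_R f d(m x m) = (integral_a1^b1 u^2 du) * (integral_a2^b2 v^2 dv).
Inner integral in u: integral_{-2}^{-1} u^2 du = ((-1)^3 - (-2)^3)/3
  = 7/3.
Inner integral in v: integral_{0}^{2} v^2 dv = (2^3 - 0^3)/3
  = 8/3.
Product: (7/3) * (8/3) = 56/9.

56/9


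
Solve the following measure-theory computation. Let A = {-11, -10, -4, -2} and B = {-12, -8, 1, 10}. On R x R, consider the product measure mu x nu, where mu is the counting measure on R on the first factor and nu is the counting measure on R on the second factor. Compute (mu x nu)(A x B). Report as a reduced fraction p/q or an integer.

For a measurable rectangle A x B, the product measure satisfies
  (mu x nu)(A x B) = mu(A) * nu(B).
  mu(A) = 4.
  nu(B) = 4.
  (mu x nu)(A x B) = 4 * 4 = 16.

16


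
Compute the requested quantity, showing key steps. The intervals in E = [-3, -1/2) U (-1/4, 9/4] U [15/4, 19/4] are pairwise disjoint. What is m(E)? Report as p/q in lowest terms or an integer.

For pairwise disjoint intervals, m(union_i I_i) = sum_i m(I_i),
and m is invariant under swapping open/closed endpoints (single points have measure 0).
So m(E) = sum_i (b_i - a_i).
  I_1 has length -1/2 - (-3) = 5/2.
  I_2 has length 9/4 - (-1/4) = 5/2.
  I_3 has length 19/4 - 15/4 = 1.
Summing:
  m(E) = 5/2 + 5/2 + 1 = 6.

6


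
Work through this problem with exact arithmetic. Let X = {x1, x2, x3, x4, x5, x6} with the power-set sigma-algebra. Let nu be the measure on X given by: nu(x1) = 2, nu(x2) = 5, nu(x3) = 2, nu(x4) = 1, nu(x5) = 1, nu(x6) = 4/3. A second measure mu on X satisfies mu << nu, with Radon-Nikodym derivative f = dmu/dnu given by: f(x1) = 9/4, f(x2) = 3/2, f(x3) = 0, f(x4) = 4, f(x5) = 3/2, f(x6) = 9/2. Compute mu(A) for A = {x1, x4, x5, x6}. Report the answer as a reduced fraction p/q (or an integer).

By the defining property of the Radon-Nikodym derivative, for every measurable set A,
  mu(A) = integral_A f dnu.
Since nu is a discrete measure concentrated on the atoms of X, the integral over A reduces to the sum
  mu(A) = sum_{x in A} f(x) * nu({x}).
Computing each term:
  x1: f(x1) * nu(x1) = 9/4 * 2 = 9/2.
  x4: f(x4) * nu(x4) = 4 * 1 = 4.
  x5: f(x5) * nu(x5) = 3/2 * 1 = 3/2.
  x6: f(x6) * nu(x6) = 9/2 * 4/3 = 6.
Summing: mu(A) = 9/2 + 4 + 3/2 + 6 = 16.

16


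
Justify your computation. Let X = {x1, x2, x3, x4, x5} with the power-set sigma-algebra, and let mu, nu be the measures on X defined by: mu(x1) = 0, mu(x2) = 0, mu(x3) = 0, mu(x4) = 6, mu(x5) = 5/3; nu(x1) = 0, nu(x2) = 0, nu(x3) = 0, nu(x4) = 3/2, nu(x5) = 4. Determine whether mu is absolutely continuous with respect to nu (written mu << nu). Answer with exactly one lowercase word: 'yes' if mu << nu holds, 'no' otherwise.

mu << nu means: every nu-null measurable set is also mu-null; equivalently, for every atom x, if nu({x}) = 0 then mu({x}) = 0.
Checking each atom:
  x1: nu = 0, mu = 0 -> consistent with mu << nu.
  x2: nu = 0, mu = 0 -> consistent with mu << nu.
  x3: nu = 0, mu = 0 -> consistent with mu << nu.
  x4: nu = 3/2 > 0 -> no constraint.
  x5: nu = 4 > 0 -> no constraint.
No atom violates the condition. Therefore mu << nu.

yes


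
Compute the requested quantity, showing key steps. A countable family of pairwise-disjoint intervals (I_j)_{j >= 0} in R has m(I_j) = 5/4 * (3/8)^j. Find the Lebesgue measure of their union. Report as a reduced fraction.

By countable additivity of the Lebesgue measure on pairwise disjoint measurable sets,
  m(union_{j >= 0} I_j) = sum_{j >= 0} m(I_j) = sum_{j >= 0} a * r^j,
  with a = 5/4 and r = 3/8.
Since 0 < r = 3/8 < 1, the geometric series converges:
  sum_{j >= 0} a * r^j = a / (1 - r).
  = 5/4 / (1 - 3/8)
  = 5/4 / (5/8)
  = 2.

2


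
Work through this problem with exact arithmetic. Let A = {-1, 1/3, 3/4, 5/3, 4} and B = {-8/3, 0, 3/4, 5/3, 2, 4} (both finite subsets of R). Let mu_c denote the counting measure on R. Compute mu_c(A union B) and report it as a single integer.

Counting measure on a finite set equals cardinality. By inclusion-exclusion, |A union B| = |A| + |B| - |A cap B|.
|A| = 5, |B| = 6, |A cap B| = 3.
So mu_c(A union B) = 5 + 6 - 3 = 8.

8


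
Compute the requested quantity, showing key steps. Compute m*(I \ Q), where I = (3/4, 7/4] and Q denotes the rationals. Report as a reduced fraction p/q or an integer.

The interval I = (3/4, 7/4] has m(I) = 7/4 - 3/4 = 1 (endpoints are measure-zero, so open/closed/half-open agree). Write I = (I cap Q) u (I \ Q). The rationals in I are countable, so m*(I cap Q) = 0 (cover each rational by intervals whose total length is arbitrarily small). By countable subadditivity m*(I) <= m*(I cap Q) + m*(I \ Q), hence m*(I \ Q) >= m(I) = 1. The reverse inequality m*(I \ Q) <= m*(I) = 1 is trivial since (I \ Q) is a subset of I. Therefore m*(I \ Q) = 1.

1


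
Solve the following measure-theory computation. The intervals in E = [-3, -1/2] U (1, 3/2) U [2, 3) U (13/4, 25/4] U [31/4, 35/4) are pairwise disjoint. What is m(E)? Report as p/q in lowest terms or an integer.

For pairwise disjoint intervals, m(union_i I_i) = sum_i m(I_i),
and m is invariant under swapping open/closed endpoints (single points have measure 0).
So m(E) = sum_i (b_i - a_i).
  I_1 has length -1/2 - (-3) = 5/2.
  I_2 has length 3/2 - 1 = 1/2.
  I_3 has length 3 - 2 = 1.
  I_4 has length 25/4 - 13/4 = 3.
  I_5 has length 35/4 - 31/4 = 1.
Summing:
  m(E) = 5/2 + 1/2 + 1 + 3 + 1 = 8.

8


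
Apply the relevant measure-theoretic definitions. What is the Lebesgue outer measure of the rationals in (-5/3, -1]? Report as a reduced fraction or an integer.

The set Q cap (-5/3, -1] is countable (a subset of the countable set Q). Lebesgue outer measure of any countable set is 0: each singleton {q} has m*({q}) = 0, and by countable subadditivity m*(union_k {q_k}) <= sum_k m*({q_k}) = sum_k 0 = 0. The reverse inequality m*(E) >= 0 is automatic. So m*(Q cap (-5/3, -1]) = 0.

0


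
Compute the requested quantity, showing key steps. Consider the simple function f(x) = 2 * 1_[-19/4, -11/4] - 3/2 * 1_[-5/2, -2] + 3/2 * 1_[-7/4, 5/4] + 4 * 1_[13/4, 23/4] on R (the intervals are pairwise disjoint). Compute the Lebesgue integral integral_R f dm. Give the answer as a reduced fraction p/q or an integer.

For a simple function f = sum_i c_i * 1_{A_i} with disjoint A_i,
  integral f dm = sum_i c_i * m(A_i).
Lengths of the A_i:
  m(A_1) = -11/4 - (-19/4) = 2.
  m(A_2) = -2 - (-5/2) = 1/2.
  m(A_3) = 5/4 - (-7/4) = 3.
  m(A_4) = 23/4 - 13/4 = 5/2.
Contributions c_i * m(A_i):
  (2) * (2) = 4.
  (-3/2) * (1/2) = -3/4.
  (3/2) * (3) = 9/2.
  (4) * (5/2) = 10.
Total: 4 - 3/4 + 9/2 + 10 = 71/4.

71/4


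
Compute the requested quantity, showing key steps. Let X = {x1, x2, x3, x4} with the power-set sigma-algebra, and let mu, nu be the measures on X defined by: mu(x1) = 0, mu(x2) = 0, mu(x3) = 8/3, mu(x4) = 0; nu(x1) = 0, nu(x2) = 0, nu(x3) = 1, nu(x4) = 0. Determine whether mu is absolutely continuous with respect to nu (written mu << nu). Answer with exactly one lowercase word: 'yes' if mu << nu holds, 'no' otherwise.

mu << nu means: every nu-null measurable set is also mu-null; equivalently, for every atom x, if nu({x}) = 0 then mu({x}) = 0.
Checking each atom:
  x1: nu = 0, mu = 0 -> consistent with mu << nu.
  x2: nu = 0, mu = 0 -> consistent with mu << nu.
  x3: nu = 1 > 0 -> no constraint.
  x4: nu = 0, mu = 0 -> consistent with mu << nu.
No atom violates the condition. Therefore mu << nu.

yes


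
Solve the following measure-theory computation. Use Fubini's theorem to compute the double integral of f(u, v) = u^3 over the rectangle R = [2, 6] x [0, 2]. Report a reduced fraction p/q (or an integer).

f(u, v) is a tensor product of a function of u and a function of v, and both factors are bounded continuous (hence Lebesgue integrable) on the rectangle, so Fubini's theorem applies:
  integral_R f d(m x m) = (integral_a1^b1 u^3 du) * (integral_a2^b2 1 dv).
Inner integral in u: integral_{2}^{6} u^3 du = (6^4 - 2^4)/4
  = 320.
Inner integral in v: integral_{0}^{2} 1 dv = (2^1 - 0^1)/1
  = 2.
Product: (320) * (2) = 640.

640


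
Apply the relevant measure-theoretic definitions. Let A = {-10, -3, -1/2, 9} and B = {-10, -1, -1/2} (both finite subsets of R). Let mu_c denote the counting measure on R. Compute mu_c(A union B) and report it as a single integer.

Counting measure on a finite set equals cardinality. By inclusion-exclusion, |A union B| = |A| + |B| - |A cap B|.
|A| = 4, |B| = 3, |A cap B| = 2.
So mu_c(A union B) = 4 + 3 - 2 = 5.

5


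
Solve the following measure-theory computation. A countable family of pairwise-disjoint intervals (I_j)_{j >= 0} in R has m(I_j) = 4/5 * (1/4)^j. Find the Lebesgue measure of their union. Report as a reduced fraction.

By countable additivity of the Lebesgue measure on pairwise disjoint measurable sets,
  m(union_{j >= 0} I_j) = sum_{j >= 0} m(I_j) = sum_{j >= 0} a * r^j,
  with a = 4/5 and r = 1/4.
Since 0 < r = 1/4 < 1, the geometric series converges:
  sum_{j >= 0} a * r^j = a / (1 - r).
  = 4/5 / (1 - 1/4)
  = 4/5 / (3/4)
  = 16/15.

16/15


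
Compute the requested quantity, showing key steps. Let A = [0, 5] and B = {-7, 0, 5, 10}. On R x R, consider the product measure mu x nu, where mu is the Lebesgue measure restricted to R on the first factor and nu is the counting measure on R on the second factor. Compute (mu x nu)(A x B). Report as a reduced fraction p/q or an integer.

For a measurable rectangle A x B, the product measure satisfies
  (mu x nu)(A x B) = mu(A) * nu(B).
  mu(A) = 5.
  nu(B) = 4.
  (mu x nu)(A x B) = 5 * 4 = 20.

20


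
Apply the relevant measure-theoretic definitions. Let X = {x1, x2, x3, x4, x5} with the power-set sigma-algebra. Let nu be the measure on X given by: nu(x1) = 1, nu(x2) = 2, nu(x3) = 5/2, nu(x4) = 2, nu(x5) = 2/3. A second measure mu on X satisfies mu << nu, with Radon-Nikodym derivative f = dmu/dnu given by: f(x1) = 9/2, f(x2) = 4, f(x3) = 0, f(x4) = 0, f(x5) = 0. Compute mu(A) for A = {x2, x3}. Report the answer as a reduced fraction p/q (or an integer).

By the defining property of the Radon-Nikodym derivative, for every measurable set A,
  mu(A) = integral_A f dnu.
Since nu is a discrete measure concentrated on the atoms of X, the integral over A reduces to the sum
  mu(A) = sum_{x in A} f(x) * nu({x}).
Computing each term:
  x2: f(x2) * nu(x2) = 4 * 2 = 8.
  x3: f(x3) * nu(x3) = 0 * 5/2 = 0.
Summing: mu(A) = 8 + 0 = 8.

8


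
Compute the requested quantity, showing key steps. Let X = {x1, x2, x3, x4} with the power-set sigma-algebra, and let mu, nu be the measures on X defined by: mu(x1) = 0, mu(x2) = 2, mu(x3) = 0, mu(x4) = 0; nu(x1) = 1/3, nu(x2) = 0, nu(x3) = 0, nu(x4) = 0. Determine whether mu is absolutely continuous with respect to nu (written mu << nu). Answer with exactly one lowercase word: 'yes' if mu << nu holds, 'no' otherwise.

mu << nu means: every nu-null measurable set is also mu-null; equivalently, for every atom x, if nu({x}) = 0 then mu({x}) = 0.
Checking each atom:
  x1: nu = 1/3 > 0 -> no constraint.
  x2: nu = 0, mu = 2 > 0 -> violates mu << nu.
  x3: nu = 0, mu = 0 -> consistent with mu << nu.
  x4: nu = 0, mu = 0 -> consistent with mu << nu.
The atom(s) x2 violate the condition (nu = 0 but mu > 0). Therefore mu is NOT absolutely continuous w.r.t. nu.

no


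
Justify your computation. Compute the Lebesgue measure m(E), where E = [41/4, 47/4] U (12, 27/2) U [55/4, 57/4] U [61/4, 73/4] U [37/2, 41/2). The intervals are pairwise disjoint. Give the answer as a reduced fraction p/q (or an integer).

For pairwise disjoint intervals, m(union_i I_i) = sum_i m(I_i),
and m is invariant under swapping open/closed endpoints (single points have measure 0).
So m(E) = sum_i (b_i - a_i).
  I_1 has length 47/4 - 41/4 = 3/2.
  I_2 has length 27/2 - 12 = 3/2.
  I_3 has length 57/4 - 55/4 = 1/2.
  I_4 has length 73/4 - 61/4 = 3.
  I_5 has length 41/2 - 37/2 = 2.
Summing:
  m(E) = 3/2 + 3/2 + 1/2 + 3 + 2 = 17/2.

17/2


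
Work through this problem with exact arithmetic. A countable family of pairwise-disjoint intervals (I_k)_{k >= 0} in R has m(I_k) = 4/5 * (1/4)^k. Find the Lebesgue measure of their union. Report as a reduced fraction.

By countable additivity of the Lebesgue measure on pairwise disjoint measurable sets,
  m(union_{k >= 0} I_k) = sum_{k >= 0} m(I_k) = sum_{k >= 0} a * r^k,
  with a = 4/5 and r = 1/4.
Since 0 < r = 1/4 < 1, the geometric series converges:
  sum_{k >= 0} a * r^k = a / (1 - r).
  = 4/5 / (1 - 1/4)
  = 4/5 / (3/4)
  = 16/15.

16/15


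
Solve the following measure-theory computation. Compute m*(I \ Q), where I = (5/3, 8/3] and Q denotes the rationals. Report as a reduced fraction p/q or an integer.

The interval I = (5/3, 8/3] has m(I) = 8/3 - 5/3 = 1 (endpoints are measure-zero, so open/closed/half-open agree). Write I = (I cap Q) u (I \ Q). The rationals in I are countable, so m*(I cap Q) = 0 (cover each rational by intervals whose total length is arbitrarily small). By countable subadditivity m*(I) <= m*(I cap Q) + m*(I \ Q), hence m*(I \ Q) >= m(I) = 1. The reverse inequality m*(I \ Q) <= m*(I) = 1 is trivial since (I \ Q) is a subset of I. Therefore m*(I \ Q) = 1.

1


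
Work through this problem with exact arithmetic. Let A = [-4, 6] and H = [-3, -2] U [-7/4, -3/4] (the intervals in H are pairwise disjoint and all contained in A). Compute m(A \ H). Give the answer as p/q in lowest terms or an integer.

The ambient interval has length m(A) = 6 - (-4) = 10.
Since the holes are disjoint and sit inside A, by finite additivity
  m(H) = sum_i (b_i - a_i), and m(A \ H) = m(A) - m(H).
Computing the hole measures:
  m(H_1) = -2 - (-3) = 1.
  m(H_2) = -3/4 - (-7/4) = 1.
Summed: m(H) = 1 + 1 = 2.
So m(A \ H) = 10 - 2 = 8.

8


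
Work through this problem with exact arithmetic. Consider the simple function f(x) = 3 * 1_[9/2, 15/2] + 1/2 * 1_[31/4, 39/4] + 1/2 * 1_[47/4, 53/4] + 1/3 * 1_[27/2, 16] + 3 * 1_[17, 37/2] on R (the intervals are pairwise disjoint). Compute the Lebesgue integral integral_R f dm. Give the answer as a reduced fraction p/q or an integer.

For a simple function f = sum_i c_i * 1_{A_i} with disjoint A_i,
  integral f dm = sum_i c_i * m(A_i).
Lengths of the A_i:
  m(A_1) = 15/2 - 9/2 = 3.
  m(A_2) = 39/4 - 31/4 = 2.
  m(A_3) = 53/4 - 47/4 = 3/2.
  m(A_4) = 16 - 27/2 = 5/2.
  m(A_5) = 37/2 - 17 = 3/2.
Contributions c_i * m(A_i):
  (3) * (3) = 9.
  (1/2) * (2) = 1.
  (1/2) * (3/2) = 3/4.
  (1/3) * (5/2) = 5/6.
  (3) * (3/2) = 9/2.
Total: 9 + 1 + 3/4 + 5/6 + 9/2 = 193/12.

193/12


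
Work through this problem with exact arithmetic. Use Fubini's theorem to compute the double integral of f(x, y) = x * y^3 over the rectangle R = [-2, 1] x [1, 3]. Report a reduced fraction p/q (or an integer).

f(x, y) is a tensor product of a function of x and a function of y, and both factors are bounded continuous (hence Lebesgue integrable) on the rectangle, so Fubini's theorem applies:
  integral_R f d(m x m) = (integral_a1^b1 x dx) * (integral_a2^b2 y^3 dy).
Inner integral in x: integral_{-2}^{1} x dx = (1^2 - (-2)^2)/2
  = -3/2.
Inner integral in y: integral_{1}^{3} y^3 dy = (3^4 - 1^4)/4
  = 20.
Product: (-3/2) * (20) = -30.

-30


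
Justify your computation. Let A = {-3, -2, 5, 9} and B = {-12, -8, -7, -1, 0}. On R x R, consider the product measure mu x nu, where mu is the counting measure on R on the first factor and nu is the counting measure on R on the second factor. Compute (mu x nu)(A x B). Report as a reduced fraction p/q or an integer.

For a measurable rectangle A x B, the product measure satisfies
  (mu x nu)(A x B) = mu(A) * nu(B).
  mu(A) = 4.
  nu(B) = 5.
  (mu x nu)(A x B) = 4 * 5 = 20.

20


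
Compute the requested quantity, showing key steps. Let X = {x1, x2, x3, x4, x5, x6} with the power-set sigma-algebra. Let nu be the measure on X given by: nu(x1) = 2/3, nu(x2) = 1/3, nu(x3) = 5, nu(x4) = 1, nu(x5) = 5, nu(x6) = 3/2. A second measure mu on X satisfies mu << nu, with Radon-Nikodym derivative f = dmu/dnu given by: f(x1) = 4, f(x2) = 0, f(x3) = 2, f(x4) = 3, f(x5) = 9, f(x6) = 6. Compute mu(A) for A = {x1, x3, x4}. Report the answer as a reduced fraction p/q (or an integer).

By the defining property of the Radon-Nikodym derivative, for every measurable set A,
  mu(A) = integral_A f dnu.
Since nu is a discrete measure concentrated on the atoms of X, the integral over A reduces to the sum
  mu(A) = sum_{x in A} f(x) * nu({x}).
Computing each term:
  x1: f(x1) * nu(x1) = 4 * 2/3 = 8/3.
  x3: f(x3) * nu(x3) = 2 * 5 = 10.
  x4: f(x4) * nu(x4) = 3 * 1 = 3.
Summing: mu(A) = 8/3 + 10 + 3 = 47/3.

47/3


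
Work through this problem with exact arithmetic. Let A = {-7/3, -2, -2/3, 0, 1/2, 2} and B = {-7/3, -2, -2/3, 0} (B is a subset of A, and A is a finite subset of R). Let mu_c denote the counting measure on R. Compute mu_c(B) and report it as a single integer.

Counting measure assigns mu_c(E) = |E| (number of elements) when E is finite.
B has 4 element(s), so mu_c(B) = 4.

4


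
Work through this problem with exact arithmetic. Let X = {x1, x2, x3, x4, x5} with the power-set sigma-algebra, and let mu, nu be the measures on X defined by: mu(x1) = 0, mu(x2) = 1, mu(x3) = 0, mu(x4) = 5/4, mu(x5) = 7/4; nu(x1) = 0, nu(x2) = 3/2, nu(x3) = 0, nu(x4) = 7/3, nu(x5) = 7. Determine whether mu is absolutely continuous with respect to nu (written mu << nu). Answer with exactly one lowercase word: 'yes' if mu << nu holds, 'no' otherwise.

mu << nu means: every nu-null measurable set is also mu-null; equivalently, for every atom x, if nu({x}) = 0 then mu({x}) = 0.
Checking each atom:
  x1: nu = 0, mu = 0 -> consistent with mu << nu.
  x2: nu = 3/2 > 0 -> no constraint.
  x3: nu = 0, mu = 0 -> consistent with mu << nu.
  x4: nu = 7/3 > 0 -> no constraint.
  x5: nu = 7 > 0 -> no constraint.
No atom violates the condition. Therefore mu << nu.

yes


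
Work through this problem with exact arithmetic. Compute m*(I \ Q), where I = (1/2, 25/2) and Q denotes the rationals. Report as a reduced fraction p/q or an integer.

The interval I = (1/2, 25/2) has m(I) = 25/2 - 1/2 = 12 (endpoints are measure-zero, so open/closed/half-open agree). Write I = (I cap Q) u (I \ Q). The rationals in I are countable, so m*(I cap Q) = 0 (cover each rational by intervals whose total length is arbitrarily small). By countable subadditivity m*(I) <= m*(I cap Q) + m*(I \ Q), hence m*(I \ Q) >= m(I) = 12. The reverse inequality m*(I \ Q) <= m*(I) = 12 is trivial since (I \ Q) is a subset of I. Therefore m*(I \ Q) = 12.

12


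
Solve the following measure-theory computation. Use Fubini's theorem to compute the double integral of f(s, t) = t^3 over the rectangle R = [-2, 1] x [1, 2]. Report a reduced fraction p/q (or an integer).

f(s, t) is a tensor product of a function of s and a function of t, and both factors are bounded continuous (hence Lebesgue integrable) on the rectangle, so Fubini's theorem applies:
  integral_R f d(m x m) = (integral_a1^b1 1 ds) * (integral_a2^b2 t^3 dt).
Inner integral in s: integral_{-2}^{1} 1 ds = (1^1 - (-2)^1)/1
  = 3.
Inner integral in t: integral_{1}^{2} t^3 dt = (2^4 - 1^4)/4
  = 15/4.
Product: (3) * (15/4) = 45/4.

45/4


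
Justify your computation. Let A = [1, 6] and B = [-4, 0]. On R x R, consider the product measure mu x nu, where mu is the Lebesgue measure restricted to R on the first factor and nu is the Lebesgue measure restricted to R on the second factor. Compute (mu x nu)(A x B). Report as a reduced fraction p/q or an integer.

For a measurable rectangle A x B, the product measure satisfies
  (mu x nu)(A x B) = mu(A) * nu(B).
  mu(A) = 5.
  nu(B) = 4.
  (mu x nu)(A x B) = 5 * 4 = 20.

20


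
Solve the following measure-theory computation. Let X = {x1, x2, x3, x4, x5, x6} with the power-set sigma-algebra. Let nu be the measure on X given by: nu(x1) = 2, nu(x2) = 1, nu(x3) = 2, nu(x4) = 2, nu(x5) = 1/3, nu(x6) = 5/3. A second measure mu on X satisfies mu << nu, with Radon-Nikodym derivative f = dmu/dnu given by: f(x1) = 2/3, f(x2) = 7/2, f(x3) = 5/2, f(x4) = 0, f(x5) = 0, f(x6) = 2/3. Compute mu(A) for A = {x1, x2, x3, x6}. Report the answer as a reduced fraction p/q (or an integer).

By the defining property of the Radon-Nikodym derivative, for every measurable set A,
  mu(A) = integral_A f dnu.
Since nu is a discrete measure concentrated on the atoms of X, the integral over A reduces to the sum
  mu(A) = sum_{x in A} f(x) * nu({x}).
Computing each term:
  x1: f(x1) * nu(x1) = 2/3 * 2 = 4/3.
  x2: f(x2) * nu(x2) = 7/2 * 1 = 7/2.
  x3: f(x3) * nu(x3) = 5/2 * 2 = 5.
  x6: f(x6) * nu(x6) = 2/3 * 5/3 = 10/9.
Summing: mu(A) = 4/3 + 7/2 + 5 + 10/9 = 197/18.

197/18


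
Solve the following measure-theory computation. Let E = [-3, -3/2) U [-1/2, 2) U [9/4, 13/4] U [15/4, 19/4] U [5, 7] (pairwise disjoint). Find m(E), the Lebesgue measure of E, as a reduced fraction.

For pairwise disjoint intervals, m(union_i I_i) = sum_i m(I_i),
and m is invariant under swapping open/closed endpoints (single points have measure 0).
So m(E) = sum_i (b_i - a_i).
  I_1 has length -3/2 - (-3) = 3/2.
  I_2 has length 2 - (-1/2) = 5/2.
  I_3 has length 13/4 - 9/4 = 1.
  I_4 has length 19/4 - 15/4 = 1.
  I_5 has length 7 - 5 = 2.
Summing:
  m(E) = 3/2 + 5/2 + 1 + 1 + 2 = 8.

8


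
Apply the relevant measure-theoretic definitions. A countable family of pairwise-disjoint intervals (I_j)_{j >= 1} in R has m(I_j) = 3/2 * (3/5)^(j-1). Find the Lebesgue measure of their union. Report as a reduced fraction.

By countable additivity of the Lebesgue measure on pairwise disjoint measurable sets,
  m(union_{j >= 1} I_j) = sum_{j >= 1} m(I_j) = sum_{j >= 1} a * r^(j-1),
  with a = 3/2 and r = 3/5.
Since 0 < r = 3/5 < 1, the geometric series converges:
  sum_{j >= 1} a * r^(j-1) = a / (1 - r).
  = 3/2 / (1 - 3/5)
  = 3/2 / (2/5)
  = 15/4.

15/4


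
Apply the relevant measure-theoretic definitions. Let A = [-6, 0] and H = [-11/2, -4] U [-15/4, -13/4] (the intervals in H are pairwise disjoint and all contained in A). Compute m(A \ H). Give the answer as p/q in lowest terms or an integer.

The ambient interval has length m(A) = 0 - (-6) = 6.
Since the holes are disjoint and sit inside A, by finite additivity
  m(H) = sum_i (b_i - a_i), and m(A \ H) = m(A) - m(H).
Computing the hole measures:
  m(H_1) = -4 - (-11/2) = 3/2.
  m(H_2) = -13/4 - (-15/4) = 1/2.
Summed: m(H) = 3/2 + 1/2 = 2.
So m(A \ H) = 6 - 2 = 4.

4


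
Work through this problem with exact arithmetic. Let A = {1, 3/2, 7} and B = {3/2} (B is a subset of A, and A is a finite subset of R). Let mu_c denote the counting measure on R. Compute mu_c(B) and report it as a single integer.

Counting measure assigns mu_c(E) = |E| (number of elements) when E is finite.
B has 1 element(s), so mu_c(B) = 1.

1
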